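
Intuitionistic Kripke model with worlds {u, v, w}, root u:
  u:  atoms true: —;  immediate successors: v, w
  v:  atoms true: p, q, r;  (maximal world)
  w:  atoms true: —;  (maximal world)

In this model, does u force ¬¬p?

u ⊮ ¬¬p since w is accessible from u and w ⊩ ¬p.
w ⊩ ¬p: no world accessible from w forces p.

No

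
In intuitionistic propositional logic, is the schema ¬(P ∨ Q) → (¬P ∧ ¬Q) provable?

Yes

This is a constructively valid De Morgan direction (negated disjunction to conjunction of negations), which is intuitionistically derivable.
From ¬(P ∨ Q): if P held then P ∨ Q would, contradiction — so ¬P; similarly ¬Q.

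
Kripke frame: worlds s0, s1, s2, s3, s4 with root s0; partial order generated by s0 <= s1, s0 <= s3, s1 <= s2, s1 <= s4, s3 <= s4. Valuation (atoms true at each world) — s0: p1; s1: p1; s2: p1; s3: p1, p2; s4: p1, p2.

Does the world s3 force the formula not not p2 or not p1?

s3 forces not not p2 or not p1 via the disjunct not not p2.

Yes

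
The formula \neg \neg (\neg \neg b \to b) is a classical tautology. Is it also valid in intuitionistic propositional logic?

This is the double negation of double-negation elimination, which is intuitionistically derivable.
By Glivenko's theorem the double negation of any classical propositional tautology is intuitionistically provable; \neg \neg b \to b is classically a tautology.

Yes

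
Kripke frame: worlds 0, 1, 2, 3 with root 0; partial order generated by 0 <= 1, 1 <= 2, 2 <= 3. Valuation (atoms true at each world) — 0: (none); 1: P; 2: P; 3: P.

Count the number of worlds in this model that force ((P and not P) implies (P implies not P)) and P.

0: does not force it — 0 does not force ((P and not P) implies (P implies not P)) and P since 0 fails P.
1: forces it.
2: forces it.
3: forces it.
Worlds forcing the formula: {1, 2, 3}.

3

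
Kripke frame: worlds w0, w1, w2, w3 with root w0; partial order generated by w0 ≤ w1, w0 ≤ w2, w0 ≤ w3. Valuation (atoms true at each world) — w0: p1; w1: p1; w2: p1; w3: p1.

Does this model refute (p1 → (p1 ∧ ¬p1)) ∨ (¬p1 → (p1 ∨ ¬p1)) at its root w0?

w0 ⊩ (p1 → (p1 ∧ ¬p1)) ∨ (¬p1 → (p1 ∨ ¬p1)) via the disjunct ¬p1 → (p1 ∨ ¬p1).
So the root w0 forces (p1 → (p1 ∧ ¬p1)) ∨ (¬p1 → (p1 ∨ ¬p1)); the model is not a countermodel.

No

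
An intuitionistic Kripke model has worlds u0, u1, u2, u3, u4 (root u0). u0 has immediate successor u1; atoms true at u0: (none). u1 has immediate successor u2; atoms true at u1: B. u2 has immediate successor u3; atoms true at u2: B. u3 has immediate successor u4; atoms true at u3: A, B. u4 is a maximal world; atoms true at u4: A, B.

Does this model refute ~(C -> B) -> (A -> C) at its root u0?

No

u0 ||- ~(C -> B) -> (A -> C) vacuously: no world accessible from u0 forces the antecedent ~(C -> B).
So the root u0 forces ~(C -> B) -> (A -> C); the model is not a countermodel.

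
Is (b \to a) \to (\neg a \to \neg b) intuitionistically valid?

Yes

This is the forward direction of contraposition, which is intuitionistically derivable.
Assume b \to a and \neg a. If b held then a would follow, contradicting \neg a; so \neg b.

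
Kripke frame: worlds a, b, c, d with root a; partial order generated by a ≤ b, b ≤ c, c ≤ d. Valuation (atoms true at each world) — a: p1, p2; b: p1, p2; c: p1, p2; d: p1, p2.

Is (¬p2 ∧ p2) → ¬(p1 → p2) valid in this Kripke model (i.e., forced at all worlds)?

a ⊩ (¬p2 ∧ p2) → ¬(p1 → p2) vacuously: no world accessible from a forces the antecedent ¬p2 ∧ p2.
Since the root a forces (¬p2 ∧ p2) → ¬(p1 → p2) and forcing is persistent (monotone upward), every world forces it.

Yes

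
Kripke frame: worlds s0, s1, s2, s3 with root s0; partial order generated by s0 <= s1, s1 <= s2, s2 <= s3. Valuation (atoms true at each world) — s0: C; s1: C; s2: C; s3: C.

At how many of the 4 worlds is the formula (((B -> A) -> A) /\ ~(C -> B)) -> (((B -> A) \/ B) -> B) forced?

4

s0: forces it.
s1: forces it.
s2: forces it.
s3: forces it.
Worlds forcing the formula: {s0, s1, s2, s3}.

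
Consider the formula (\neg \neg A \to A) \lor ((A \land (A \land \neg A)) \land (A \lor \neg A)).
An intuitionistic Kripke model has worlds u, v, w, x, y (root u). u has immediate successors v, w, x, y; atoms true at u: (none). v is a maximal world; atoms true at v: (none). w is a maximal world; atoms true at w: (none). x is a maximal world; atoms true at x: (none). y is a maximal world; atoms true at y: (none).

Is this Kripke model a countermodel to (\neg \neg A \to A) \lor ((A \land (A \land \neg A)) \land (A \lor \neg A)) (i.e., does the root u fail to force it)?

u \Vdash (\neg \neg A \to A) \lor ((A \land (A \land \neg A)) \land (A \lor \neg A)) via the disjunct \neg \neg A \to A.
So the root u forces (\neg \neg A \to A) \lor ((A \land (A \land \neg A)) \land (A \lor \neg A)); the model is not a countermodel.

No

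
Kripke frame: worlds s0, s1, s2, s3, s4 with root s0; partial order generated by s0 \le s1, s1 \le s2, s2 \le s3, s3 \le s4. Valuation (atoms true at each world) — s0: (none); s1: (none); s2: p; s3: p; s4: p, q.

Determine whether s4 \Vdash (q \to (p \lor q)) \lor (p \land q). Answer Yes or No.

Yes

s4 \Vdash (q \to (p \lor q)) \lor (p \land q) via the disjunct q \to (p \lor q).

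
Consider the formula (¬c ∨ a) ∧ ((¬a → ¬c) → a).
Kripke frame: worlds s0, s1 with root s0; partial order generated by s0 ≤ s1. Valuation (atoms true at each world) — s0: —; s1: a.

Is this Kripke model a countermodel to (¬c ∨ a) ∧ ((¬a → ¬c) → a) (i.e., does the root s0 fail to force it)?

s0 ⊮ (¬c ∨ a) ∧ ((¬a → ¬c) → a) since s0 fails (¬a → ¬c) → a.
So the root s0 does not force (¬c ∨ a) ∧ ((¬a → ¬c) → a); the model is a countermodel.

Yes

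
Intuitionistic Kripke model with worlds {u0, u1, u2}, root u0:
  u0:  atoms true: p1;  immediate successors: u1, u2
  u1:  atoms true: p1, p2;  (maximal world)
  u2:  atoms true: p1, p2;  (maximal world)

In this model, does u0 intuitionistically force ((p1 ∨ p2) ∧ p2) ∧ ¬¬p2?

No

u0 ⊮ ((p1 ∨ p2) ∧ p2) ∧ ¬¬p2 since u0 fails (p1 ∨ p2) ∧ p2.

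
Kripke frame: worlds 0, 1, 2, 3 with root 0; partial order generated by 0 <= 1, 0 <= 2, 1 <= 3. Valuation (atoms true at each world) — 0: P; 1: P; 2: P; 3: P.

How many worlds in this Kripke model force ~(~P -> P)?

0: does not force it — 0 ||-/- ~(~P -> P) since 0 is accessible from 0 and 0 ||- ~P -> P.
1: does not force it — 1 ||-/- ~(~P -> P) since 1 is accessible from 1 and 1 ||- ~P -> P.
2: does not force it — 2 ||-/- ~(~P -> P) since 2 is accessible from 2 and 2 ||- ~P -> P.
3: does not force it.
Worlds forcing the formula: { }.

0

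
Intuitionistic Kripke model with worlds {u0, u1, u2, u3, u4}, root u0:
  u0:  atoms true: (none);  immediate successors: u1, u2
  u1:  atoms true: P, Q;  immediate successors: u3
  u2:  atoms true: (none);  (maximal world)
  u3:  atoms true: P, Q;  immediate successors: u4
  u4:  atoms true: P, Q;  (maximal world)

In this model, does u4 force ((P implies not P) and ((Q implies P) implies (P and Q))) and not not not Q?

No

u4 does not force ((P implies not P) and ((Q implies P) implies (P and Q))) and not not not Q since u4 fails (P implies not P) and ((Q implies P) implies (P and Q)).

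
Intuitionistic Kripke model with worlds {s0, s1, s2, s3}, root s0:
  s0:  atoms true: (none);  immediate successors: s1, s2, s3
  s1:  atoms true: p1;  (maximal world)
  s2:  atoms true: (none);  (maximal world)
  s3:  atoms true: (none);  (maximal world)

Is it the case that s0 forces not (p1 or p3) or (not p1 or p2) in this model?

No

s0 does not force not (p1 or p3) or (not p1 or p2): neither disjunct is forced at s0.
s0 does not force not (p1 or p3) since s1 is accessible from s0 and s1 forces p1 or p3.
s1 forces p1 or p3 via the disjunct p1.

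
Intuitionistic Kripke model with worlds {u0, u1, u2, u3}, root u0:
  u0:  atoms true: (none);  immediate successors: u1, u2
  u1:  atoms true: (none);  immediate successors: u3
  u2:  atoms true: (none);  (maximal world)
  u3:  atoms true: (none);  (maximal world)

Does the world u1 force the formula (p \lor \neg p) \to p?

u1 \nVdash (p \lor \neg p) \to p: already at u1 itself, u1 \Vdash p \lor \neg p but u1 \nVdash p.
u1 lacks atom p, so u1 \nVdash p.

No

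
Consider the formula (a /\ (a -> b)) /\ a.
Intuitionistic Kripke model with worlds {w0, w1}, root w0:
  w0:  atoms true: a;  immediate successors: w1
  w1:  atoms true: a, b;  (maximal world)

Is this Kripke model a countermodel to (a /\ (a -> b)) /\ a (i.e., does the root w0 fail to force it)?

w0 ||-/- (a /\ (a -> b)) /\ a since w0 fails a /\ (a -> b).
So the root w0 does not force (a /\ (a -> b)) /\ a; the model is a countermodel.

Yes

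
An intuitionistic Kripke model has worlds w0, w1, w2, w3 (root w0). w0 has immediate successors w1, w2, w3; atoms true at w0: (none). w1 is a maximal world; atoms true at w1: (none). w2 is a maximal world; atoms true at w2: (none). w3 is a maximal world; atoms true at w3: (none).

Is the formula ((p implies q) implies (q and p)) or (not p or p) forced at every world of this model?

w0 forces ((p implies q) implies (q and p)) or (not p or p) via the disjunct not p or p.
Since the root w0 forces ((p implies q) implies (q and p)) or (not p or p) and forcing is persistent (monotone upward), every world forces it.

Yes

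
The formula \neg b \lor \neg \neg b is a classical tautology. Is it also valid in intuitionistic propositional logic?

This is the weak law of excluded middle, which is not intuitionistically valid.
A Kripke countermodel: worlds u0, u1, u2; order generated by u0 \le u1, u0 \le u2; atoms true at each world — u0:{}; u1:{b}; u2:{}.
u0 \nVdash \neg b \lor \neg \neg b: neither disjunct is forced at u0.
u0 \nVdash \neg b since u1 is accessible from u0 and u1 \Vdash b.
So the root u0 does not force the formula.

No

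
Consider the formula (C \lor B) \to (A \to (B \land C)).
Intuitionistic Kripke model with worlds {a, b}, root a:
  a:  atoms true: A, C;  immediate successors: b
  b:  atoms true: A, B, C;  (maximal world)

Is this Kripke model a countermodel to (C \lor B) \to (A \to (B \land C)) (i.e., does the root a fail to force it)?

a \nVdash (C \lor B) \to (A \to (B \land C)): already at a itself, a \Vdash C \lor B but a \nVdash A \to (B \land C).
a \nVdash A \to (B \land C): already at a itself, a \Vdash A but a \nVdash B \land C.
a \nVdash B \land C since a fails B.
So the root a does not force (C \lor B) \to (A \to (B \land C)); the model is a countermodel.

Yes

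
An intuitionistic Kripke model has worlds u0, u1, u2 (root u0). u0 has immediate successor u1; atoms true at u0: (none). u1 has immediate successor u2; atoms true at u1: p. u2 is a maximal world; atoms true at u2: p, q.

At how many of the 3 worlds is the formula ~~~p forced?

u0: does not force it — u0 ||-/- ~~~p since u0 is accessible from u0 and u0 ||- ~~p.
u1: does not force it — u1 ||-/- ~~~p since u1 is accessible from u1 and u1 ||- ~~p.
u2: does not force it.
Worlds forcing the formula: { }.

0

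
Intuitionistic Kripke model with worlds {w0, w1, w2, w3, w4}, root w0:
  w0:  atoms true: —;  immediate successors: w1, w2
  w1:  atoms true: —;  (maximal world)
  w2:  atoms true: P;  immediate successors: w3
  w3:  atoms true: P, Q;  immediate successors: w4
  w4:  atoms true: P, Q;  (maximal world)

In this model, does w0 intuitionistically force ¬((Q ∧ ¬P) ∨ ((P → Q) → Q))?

w0 ⊮ ¬((Q ∧ ¬P) ∨ ((P → Q) → Q)) since w2 is accessible from w0 and w2 ⊩ (Q ∧ ¬P) ∨ ((P → Q) → Q).
w2 ⊩ (Q ∧ ¬P) ∨ ((P → Q) → Q) via the disjunct (P → Q) → Q.

No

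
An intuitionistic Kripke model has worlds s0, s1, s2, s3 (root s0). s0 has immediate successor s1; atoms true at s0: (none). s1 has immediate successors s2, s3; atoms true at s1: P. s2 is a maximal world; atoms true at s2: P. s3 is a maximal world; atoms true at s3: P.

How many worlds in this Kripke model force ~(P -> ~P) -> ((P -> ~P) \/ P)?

s0: does not force it — s0 ||-/- ~(P -> ~P) -> ((P -> ~P) \/ P): already at s0 itself, s0 ||- ~(P -> ~P) but s0 ||-/- (P -> ~P) \/ P.
s1: forces it.
s2: forces it.
s3: forces it.
Worlds forcing the formula: {s1, s2, s3}.

3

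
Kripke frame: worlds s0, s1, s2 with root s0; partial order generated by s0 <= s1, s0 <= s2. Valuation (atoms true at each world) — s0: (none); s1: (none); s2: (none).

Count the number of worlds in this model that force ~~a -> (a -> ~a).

3

s0: forces it.
s1: forces it.
s2: forces it.
Worlds forcing the formula: {s0, s1, s2}.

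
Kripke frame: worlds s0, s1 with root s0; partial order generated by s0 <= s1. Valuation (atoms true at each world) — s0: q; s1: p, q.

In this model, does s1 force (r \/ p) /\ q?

s1 ||- (r \/ p) /\ q since s1 forces both conjuncts.

Yes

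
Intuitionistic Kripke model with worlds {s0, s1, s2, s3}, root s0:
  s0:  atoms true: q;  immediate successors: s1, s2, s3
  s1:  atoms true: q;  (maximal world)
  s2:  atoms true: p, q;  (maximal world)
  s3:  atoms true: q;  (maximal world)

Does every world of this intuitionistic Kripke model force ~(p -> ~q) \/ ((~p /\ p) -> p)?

Yes

s0 ||- ~(p -> ~q) \/ ((~p /\ p) -> p) via the disjunct (~p /\ p) -> p.
Since the root s0 forces ~(p -> ~q) \/ ((~p /\ p) -> p) and forcing is persistent (monotone upward), every world forces it.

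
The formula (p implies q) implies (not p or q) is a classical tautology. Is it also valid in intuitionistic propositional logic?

No

This is the material-implication-as-disjunction principle, which is not intuitionistically valid.
A Kripke countermodel: worlds 0, 1; order generated by 0 <= 1; atoms true at each world — 0:{}; 1:{p,q}.
0 does not force (p implies q) implies (not p or q): already at 0 itself, 0 forces p implies q but 0 does not force not p or q.
0 does not force not p or q: neither disjunct is forced at 0.
0 does not force not p since 1 is accessible from 0 and 1 forces p.
So the root 0 does not force the formula.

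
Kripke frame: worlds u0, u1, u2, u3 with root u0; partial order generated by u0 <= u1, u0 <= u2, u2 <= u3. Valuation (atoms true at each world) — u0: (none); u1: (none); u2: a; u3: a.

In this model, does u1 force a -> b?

u1 ||- a -> b vacuously: no world accessible from u1 forces the antecedent a.

Yes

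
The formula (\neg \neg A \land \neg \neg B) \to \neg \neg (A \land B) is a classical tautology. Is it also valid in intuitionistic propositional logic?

This is the distribution of double negation over conjunction, which is intuitionistically derivable.
Assume \neg \neg A, \neg \neg B, and \neg (A \land B). From A we'd get \neg B (since A \land B is refuted), contradicting \neg \neg B; so \neg A, contradicting \neg \neg A.

Yes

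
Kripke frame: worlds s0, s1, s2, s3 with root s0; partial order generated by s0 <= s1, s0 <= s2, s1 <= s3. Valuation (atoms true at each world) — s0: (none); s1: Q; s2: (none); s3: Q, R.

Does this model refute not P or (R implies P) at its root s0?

s0 forces not P or (R implies P) via the disjunct not P.
So the root s0 forces not P or (R implies P); the model is not a countermodel.

No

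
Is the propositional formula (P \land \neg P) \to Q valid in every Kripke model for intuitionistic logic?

Yes

This is an instance of ex falso quodlibet, which is intuitionistically derivable.
No world can force both P and \neg P, so the antecedent P \land \neg P is never forced and the implication holds vacuously at every world.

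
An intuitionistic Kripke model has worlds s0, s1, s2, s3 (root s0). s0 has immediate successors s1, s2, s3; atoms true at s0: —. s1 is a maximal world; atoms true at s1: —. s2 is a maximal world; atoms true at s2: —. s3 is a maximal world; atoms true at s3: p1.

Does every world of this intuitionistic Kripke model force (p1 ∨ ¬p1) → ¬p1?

Not every world: s0 ⊮ (p1 ∨ ¬p1) → ¬p1.
s0 ⊮ (p1 ∨ ¬p1) → ¬p1: at the accessible world s3, s3 ⊩ p1 ∨ ¬p1 but s3 ⊮ ¬p1.
s3 ⊮ ¬p1 since s3 is accessible from s3 and s3 ⊩ p1.

No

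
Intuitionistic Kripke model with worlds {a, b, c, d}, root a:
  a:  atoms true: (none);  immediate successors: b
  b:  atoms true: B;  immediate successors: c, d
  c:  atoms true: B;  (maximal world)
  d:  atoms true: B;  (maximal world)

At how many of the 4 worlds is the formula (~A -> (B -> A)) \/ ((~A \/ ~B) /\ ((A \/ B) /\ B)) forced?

a: does not force it — a ||-/- (~A -> (B -> A)) \/ ((~A \/ ~B) /\ ((A \/ B) /\ B)): neither disjunct is forced at a.
b: forces it.
c: forces it.
d: forces it.
Worlds forcing the formula: {b, c, d}.

3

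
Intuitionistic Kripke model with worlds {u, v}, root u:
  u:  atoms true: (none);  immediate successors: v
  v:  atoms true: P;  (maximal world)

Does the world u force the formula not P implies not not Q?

u forces not P implies not not Q vacuously: no world accessible from u forces the antecedent not P.

Yes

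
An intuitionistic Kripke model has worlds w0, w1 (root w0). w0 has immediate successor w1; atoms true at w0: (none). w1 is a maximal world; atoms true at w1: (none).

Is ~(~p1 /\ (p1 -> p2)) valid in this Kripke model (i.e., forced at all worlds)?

No

Not every world: w0 ||-/- ~(~p1 /\ (p1 -> p2)).
w0 ||-/- ~(~p1 /\ (p1 -> p2)) since w0 is accessible from w0 and w0 ||- ~p1 /\ (p1 -> p2).
w0 ||- ~p1 /\ (p1 -> p2) since w0 forces both conjuncts.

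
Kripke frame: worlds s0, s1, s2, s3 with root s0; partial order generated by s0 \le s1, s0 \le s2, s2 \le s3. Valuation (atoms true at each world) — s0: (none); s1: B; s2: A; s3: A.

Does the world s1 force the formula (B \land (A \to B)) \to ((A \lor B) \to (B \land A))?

No

s1 \nVdash (B \land (A \to B)) \to ((A \lor B) \to (B \land A)): already at s1 itself, s1 \Vdash B \land (A \to B) but s1 \nVdash (A \lor B) \to (B \land A).
s1 \nVdash (A \lor B) \to (B \land A): already at s1 itself, s1 \Vdash A \lor B but s1 \nVdash B \land A.
s1 \nVdash B \land A since s1 fails A.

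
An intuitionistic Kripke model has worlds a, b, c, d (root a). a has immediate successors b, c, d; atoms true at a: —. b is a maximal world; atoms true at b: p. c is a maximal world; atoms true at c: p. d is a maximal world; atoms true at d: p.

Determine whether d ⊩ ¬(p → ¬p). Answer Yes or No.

d ⊩ ¬(p → ¬p): no world accessible from d forces p → ¬p.

Yes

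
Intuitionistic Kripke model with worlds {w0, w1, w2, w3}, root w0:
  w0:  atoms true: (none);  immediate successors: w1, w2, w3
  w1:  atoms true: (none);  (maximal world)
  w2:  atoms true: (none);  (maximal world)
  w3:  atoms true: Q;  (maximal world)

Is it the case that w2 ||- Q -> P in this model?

Yes

w2 ||- Q -> P vacuously: no world accessible from w2 forces the antecedent Q.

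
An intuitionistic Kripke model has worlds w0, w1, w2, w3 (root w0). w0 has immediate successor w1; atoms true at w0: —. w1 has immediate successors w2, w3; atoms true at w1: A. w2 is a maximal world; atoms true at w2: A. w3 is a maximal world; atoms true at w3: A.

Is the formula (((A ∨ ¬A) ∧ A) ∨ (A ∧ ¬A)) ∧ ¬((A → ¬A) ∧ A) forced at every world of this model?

Not every world: w0 ⊮ (((A ∨ ¬A) ∧ A) ∨ (A ∧ ¬A)) ∧ ¬((A → ¬A) ∧ A).
w0 ⊮ (((A ∨ ¬A) ∧ A) ∨ (A ∧ ¬A)) ∧ ¬((A → ¬A) ∧ A) since w0 fails ((A ∨ ¬A) ∧ A) ∨ (A ∧ ¬A).

No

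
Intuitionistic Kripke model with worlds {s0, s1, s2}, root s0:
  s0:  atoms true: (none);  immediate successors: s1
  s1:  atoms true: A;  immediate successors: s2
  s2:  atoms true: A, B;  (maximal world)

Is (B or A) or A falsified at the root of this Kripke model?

s0 does not force (B or A) or A: neither disjunct is forced at s0.
s0 does not force B or A: neither disjunct is forced at s0.
s0 lacks atom B, so s0 does not force B.
So the root s0 does not force (B or A) or A; the model is a countermodel.

Yes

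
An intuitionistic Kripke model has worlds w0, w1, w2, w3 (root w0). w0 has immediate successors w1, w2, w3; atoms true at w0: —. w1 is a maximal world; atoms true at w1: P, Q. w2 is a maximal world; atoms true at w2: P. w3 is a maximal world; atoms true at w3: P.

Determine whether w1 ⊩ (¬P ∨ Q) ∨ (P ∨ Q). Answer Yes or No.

w1 ⊩ (¬P ∨ Q) ∨ (P ∨ Q) via the disjunct ¬P ∨ Q.

Yes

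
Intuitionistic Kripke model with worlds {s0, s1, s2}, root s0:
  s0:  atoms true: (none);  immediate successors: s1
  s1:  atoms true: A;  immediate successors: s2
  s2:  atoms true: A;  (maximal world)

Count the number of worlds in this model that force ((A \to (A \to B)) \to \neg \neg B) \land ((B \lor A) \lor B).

2

s0: does not force it — s0 \nVdash ((A \to (A \to B)) \to \neg \neg B) \land ((B \lor A) \lor B) since s0 fails (B \lor A) \lor B.
s1: forces it.
s2: forces it.
Worlds forcing the formula: {s1, s2}.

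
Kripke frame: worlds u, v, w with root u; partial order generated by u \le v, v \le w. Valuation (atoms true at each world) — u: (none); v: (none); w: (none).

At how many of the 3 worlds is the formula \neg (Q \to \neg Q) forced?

u: does not force it — u \nVdash \neg (Q \to \neg Q) since u is accessible from u and u \Vdash Q \to \neg Q.
v: does not force it — v \nVdash \neg (Q \to \neg Q) since v is accessible from v and v \Vdash Q \to \neg Q.
w: does not force it — w \nVdash \neg (Q \to \neg Q) since w is accessible from w and w \Vdash Q \to \neg Q.
Worlds forcing the formula: { }.

0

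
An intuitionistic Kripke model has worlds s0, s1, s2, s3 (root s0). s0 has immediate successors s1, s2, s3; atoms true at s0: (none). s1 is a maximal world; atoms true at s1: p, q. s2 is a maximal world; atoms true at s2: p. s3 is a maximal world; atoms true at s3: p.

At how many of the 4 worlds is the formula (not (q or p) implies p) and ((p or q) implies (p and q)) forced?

1

s0: does not force it — s0 does not force (not (q or p) implies p) and ((p or q) implies (p and q)) since s0 fails (p or q) implies (p and q).
s1: forces it.
s2: does not force it — s2 does not force (not (q or p) implies p) and ((p or q) implies (p and q)) since s2 fails (p or q) implies (p and q).
s3: does not force it — s3 does not force (not (q or p) implies p) and ((p or q) implies (p and q)) since s3 fails (p or q) implies (p and q).
Worlds forcing the formula: {s1}.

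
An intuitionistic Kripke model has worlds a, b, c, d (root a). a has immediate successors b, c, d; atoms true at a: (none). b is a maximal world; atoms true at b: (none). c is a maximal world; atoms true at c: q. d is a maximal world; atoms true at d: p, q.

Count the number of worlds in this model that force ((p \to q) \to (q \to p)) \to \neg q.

2

a: does not force it — a \nVdash ((p \to q) \to (q \to p)) \to \neg q: at the accessible world d, d \Vdash (p \to q) \to (q \to p) but d \nVdash \neg q.
b: forces it.
c: forces it.
d: does not force it — d \nVdash ((p \to q) \to (q \to p)) \to \neg q: already at d itself, d \Vdash (p \to q) \to (q \to p) but d \nVdash \neg q.
Worlds forcing the formula: {b, c}.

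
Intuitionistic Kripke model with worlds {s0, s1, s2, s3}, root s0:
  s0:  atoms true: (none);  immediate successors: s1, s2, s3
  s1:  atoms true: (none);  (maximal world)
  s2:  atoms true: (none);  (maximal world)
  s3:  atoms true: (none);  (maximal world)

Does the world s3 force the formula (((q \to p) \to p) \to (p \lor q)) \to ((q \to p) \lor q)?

Yes

s3 \Vdash (((q \to p) \to p) \to (p \lor q)) \to ((q \to p) \lor q): every world accessible from s3 that forces ((q \to p) \to p) \to (p \lor q) (namely s3) also forces (q \to p) \lor q.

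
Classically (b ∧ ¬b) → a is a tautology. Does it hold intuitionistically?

Yes

This is an instance of ex falso quodlibet, which is intuitionistically derivable.
No world can force both b and ¬b, so the antecedent b ∧ ¬b is never forced and the implication holds vacuously at every world.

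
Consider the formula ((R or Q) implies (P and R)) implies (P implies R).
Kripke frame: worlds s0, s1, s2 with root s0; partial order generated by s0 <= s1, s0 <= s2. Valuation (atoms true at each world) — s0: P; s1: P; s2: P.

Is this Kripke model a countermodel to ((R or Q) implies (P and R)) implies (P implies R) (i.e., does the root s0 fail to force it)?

Yes

s0 does not force ((R or Q) implies (P and R)) implies (P implies R): already at s0 itself, s0 forces (R or Q) implies (P and R) but s0 does not force P implies R.
s0 does not force P implies R: already at s0 itself, s0 forces P but s0 does not force R.
s0 lacks atom R, so s0 does not force R.
So the root s0 does not force ((R or Q) implies (P and R)) implies (P implies R); the model is a countermodel.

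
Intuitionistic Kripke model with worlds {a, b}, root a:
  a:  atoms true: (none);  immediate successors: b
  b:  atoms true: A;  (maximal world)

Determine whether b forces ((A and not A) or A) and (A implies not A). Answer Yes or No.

No

b does not force ((A and not A) or A) and (A implies not A) since b fails A implies not A.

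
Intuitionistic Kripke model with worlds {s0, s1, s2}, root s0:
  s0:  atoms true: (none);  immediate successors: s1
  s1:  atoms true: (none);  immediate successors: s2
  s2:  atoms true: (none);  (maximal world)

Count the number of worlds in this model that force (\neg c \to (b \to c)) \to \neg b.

3

s0: forces it.
s1: forces it.
s2: forces it.
Worlds forcing the formula: {s0, s1, s2}.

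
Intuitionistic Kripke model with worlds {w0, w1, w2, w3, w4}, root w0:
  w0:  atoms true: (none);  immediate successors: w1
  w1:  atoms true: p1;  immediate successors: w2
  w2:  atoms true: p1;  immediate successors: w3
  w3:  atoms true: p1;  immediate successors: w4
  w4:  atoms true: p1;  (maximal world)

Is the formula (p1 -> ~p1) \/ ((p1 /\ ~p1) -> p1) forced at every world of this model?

w0 ||- (p1 -> ~p1) \/ ((p1 /\ ~p1) -> p1) via the disjunct (p1 /\ ~p1) -> p1.
Since the root w0 forces (p1 -> ~p1) \/ ((p1 /\ ~p1) -> p1) and forcing is persistent (monotone upward), every world forces it.

Yes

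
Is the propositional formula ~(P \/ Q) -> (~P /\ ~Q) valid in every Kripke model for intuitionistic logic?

This is a constructively valid De Morgan direction (negated disjunction to conjunction of negations), which is intuitionistically derivable.
From ~(P \/ Q): if P held then P \/ Q would, contradiction — so ~P; similarly ~Q.

Yes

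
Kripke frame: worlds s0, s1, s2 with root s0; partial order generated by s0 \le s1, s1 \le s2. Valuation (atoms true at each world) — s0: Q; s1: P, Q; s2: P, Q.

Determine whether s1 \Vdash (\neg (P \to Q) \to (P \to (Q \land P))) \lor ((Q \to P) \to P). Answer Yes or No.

Yes

s1 \Vdash (\neg (P \to Q) \to (P \to (Q \land P))) \lor ((Q \to P) \to P) via the disjunct \neg (P \to Q) \to (P \to (Q \land P)).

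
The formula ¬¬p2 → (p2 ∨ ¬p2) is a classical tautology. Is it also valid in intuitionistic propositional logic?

No

This is a variant of double-negation elimination (deriving excluded middle from double negation), which is not intuitionistically valid.
A Kripke countermodel: worlds u, v; order generated by u ≤ v; atoms true at each world — u:{}; v:{p2}.
u ⊮ ¬¬p2 → (p2 ∨ ¬p2): already at u itself, u ⊩ ¬¬p2 but u ⊮ p2 ∨ ¬p2.
u ⊮ p2 ∨ ¬p2: neither disjunct is forced at u.
u lacks atom p2, so u ⊮ p2.
So the root u does not force the formula.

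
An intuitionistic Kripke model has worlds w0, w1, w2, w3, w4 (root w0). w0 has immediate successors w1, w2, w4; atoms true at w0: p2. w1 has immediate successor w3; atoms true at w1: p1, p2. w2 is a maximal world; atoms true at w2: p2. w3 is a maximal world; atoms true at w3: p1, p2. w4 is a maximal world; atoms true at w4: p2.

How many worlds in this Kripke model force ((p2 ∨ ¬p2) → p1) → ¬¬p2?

5

w0: forces it.
w1: forces it.
w2: forces it.
w3: forces it.
w4: forces it.
Worlds forcing the formula: {w0, w1, w2, w3, w4}.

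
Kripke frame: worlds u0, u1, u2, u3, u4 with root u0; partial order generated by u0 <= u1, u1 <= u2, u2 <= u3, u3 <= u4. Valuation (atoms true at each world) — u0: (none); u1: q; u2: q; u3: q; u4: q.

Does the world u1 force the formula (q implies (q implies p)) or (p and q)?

u1 does not force (q implies (q implies p)) or (p and q): neither disjunct is forced at u1.
u1 does not force q implies (q implies p): already at u1 itself, u1 forces q but u1 does not force q implies p.
u1 does not force q implies p: already at u1 itself, u1 forces q but u1 does not force p.
u1 lacks atom p, so u1 does not force p.

No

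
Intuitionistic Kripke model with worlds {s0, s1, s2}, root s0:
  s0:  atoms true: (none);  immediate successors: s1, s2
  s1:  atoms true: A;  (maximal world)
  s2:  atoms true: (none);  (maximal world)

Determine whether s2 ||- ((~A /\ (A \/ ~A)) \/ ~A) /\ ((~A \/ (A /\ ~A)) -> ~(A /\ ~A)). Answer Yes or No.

s2 ||- ((~A /\ (A \/ ~A)) \/ ~A) /\ ((~A \/ (A /\ ~A)) -> ~(A /\ ~A)) since s2 forces both conjuncts.

Yes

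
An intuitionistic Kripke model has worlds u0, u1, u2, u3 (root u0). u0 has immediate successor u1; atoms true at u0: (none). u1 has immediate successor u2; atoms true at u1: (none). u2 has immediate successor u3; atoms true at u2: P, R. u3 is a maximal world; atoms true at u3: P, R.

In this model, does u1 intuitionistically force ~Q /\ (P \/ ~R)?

u1 ||-/- ~Q /\ (P \/ ~R) since u1 fails P \/ ~R.

No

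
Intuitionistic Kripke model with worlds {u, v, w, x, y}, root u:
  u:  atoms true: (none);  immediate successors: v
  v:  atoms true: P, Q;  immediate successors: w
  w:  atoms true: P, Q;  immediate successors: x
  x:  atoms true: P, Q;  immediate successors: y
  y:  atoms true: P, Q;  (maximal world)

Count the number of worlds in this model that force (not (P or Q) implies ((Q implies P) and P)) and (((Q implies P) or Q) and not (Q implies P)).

u: does not force it — u does not force (not (P or Q) implies ((Q implies P) and P)) and (((Q implies P) or Q) and not (Q implies P)) since u fails ((Q implies P) or Q) and not (Q implies P).
v: does not force it — v does not force (not (P or Q) implies ((Q implies P) and P)) and (((Q implies P) or Q) and not (Q implies P)) since v fails ((Q implies P) or Q) and not (Q implies P).
w: does not force it.
x: does not force it.
y: does not force it.
Worlds forcing the formula: { }.

0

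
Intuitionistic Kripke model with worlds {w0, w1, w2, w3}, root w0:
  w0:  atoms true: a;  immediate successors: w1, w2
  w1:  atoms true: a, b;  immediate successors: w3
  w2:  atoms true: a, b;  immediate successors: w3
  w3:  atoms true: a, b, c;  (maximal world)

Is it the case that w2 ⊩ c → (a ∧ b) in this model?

Yes

w2 ⊩ c → (a ∧ b): every world accessible from w2 that forces c (namely w3) also forces a ∧ b.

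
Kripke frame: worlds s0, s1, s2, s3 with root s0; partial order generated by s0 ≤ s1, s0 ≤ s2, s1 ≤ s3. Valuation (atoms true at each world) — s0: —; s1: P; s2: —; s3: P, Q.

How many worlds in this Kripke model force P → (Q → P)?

s0: forces it.
s1: forces it.
s2: forces it.
s3: forces it.
Worlds forcing the formula: {s0, s1, s2, s3}.

4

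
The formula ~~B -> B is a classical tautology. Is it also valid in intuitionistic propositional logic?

No

This is double-negation elimination, which is not intuitionistically valid.
A Kripke countermodel: worlds u, v; order generated by u <= v; atoms true at each world — u:{}; v:{B}.
u ||-/- ~~B -> B: already at u itself, u ||- ~~B but u ||-/- B.
u lacks atom B, so u ||-/- B.
So the root u does not force the formula.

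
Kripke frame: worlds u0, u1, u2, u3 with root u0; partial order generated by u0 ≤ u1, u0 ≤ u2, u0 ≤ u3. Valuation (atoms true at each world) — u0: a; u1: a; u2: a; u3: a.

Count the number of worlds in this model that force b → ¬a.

4

u0: forces it.
u1: forces it.
u2: forces it.
u3: forces it.
Worlds forcing the formula: {u0, u1, u2, u3}.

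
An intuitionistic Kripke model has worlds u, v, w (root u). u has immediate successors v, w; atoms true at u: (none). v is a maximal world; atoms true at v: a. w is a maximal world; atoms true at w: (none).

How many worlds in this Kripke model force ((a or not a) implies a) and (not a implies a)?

1

u: does not force it — u does not force ((a or not a) implies a) and (not a implies a) since u fails (a or not a) implies a.
v: forces it.
w: does not force it — w does not force ((a or not a) implies a) and (not a implies a) since w fails (a or not a) implies a.
Worlds forcing the formula: {v}.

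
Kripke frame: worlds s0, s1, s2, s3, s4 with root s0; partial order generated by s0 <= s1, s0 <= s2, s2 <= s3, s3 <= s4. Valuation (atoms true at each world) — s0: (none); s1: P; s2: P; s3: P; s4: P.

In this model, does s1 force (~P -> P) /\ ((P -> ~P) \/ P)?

s1 ||- (~P -> P) /\ ((P -> ~P) \/ P) since s1 forces both conjuncts.

Yes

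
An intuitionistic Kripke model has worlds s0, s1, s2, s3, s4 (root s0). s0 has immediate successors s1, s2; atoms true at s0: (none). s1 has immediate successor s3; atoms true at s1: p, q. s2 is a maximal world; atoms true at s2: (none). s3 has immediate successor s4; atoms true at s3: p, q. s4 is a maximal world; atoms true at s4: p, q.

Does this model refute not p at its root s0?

s0 does not force not p since s1 is accessible from s0 and s1 forces p.
So the root s0 does not force not p; the model is a countermodel.

Yes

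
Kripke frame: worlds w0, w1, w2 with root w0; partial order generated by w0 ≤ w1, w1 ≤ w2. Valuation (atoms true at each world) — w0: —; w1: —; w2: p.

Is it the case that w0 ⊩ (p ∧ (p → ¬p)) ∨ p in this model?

No

w0 ⊮ (p ∧ (p → ¬p)) ∨ p: neither disjunct is forced at w0.
w0 ⊮ p ∧ (p → ¬p) since w0 fails p.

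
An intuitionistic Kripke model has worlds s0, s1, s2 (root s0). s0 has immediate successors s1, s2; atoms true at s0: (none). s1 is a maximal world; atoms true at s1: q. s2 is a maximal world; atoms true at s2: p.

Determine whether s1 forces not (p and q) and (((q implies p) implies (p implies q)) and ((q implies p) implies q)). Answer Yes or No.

Yes

s1 forces not (p and q) and (((q implies p) implies (p implies q)) and ((q implies p) implies q)) since s1 forces both conjuncts.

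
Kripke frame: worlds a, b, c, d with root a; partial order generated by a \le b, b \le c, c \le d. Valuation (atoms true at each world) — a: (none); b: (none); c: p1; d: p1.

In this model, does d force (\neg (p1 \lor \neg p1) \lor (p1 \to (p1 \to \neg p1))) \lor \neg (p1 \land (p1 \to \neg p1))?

Yes

d \Vdash (\neg (p1 \lor \neg p1) \lor (p1 \to (p1 \to \neg p1))) \lor \neg (p1 \land (p1 \to \neg p1)) via the disjunct \neg (p1 \land (p1 \to \neg p1)).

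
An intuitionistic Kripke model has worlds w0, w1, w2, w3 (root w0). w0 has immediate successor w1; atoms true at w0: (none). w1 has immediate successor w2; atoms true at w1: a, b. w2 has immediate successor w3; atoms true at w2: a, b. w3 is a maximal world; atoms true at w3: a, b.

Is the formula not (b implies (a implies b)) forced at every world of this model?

No

Not every world: w0 does not force not (b implies (a implies b)).
w0 does not force not (b implies (a implies b)) since w0 is accessible from w0 and w0 forces b implies (a implies b).
w0 forces b implies (a implies b): every world accessible from w0 that forces b (namely w1, w2, w3) also forces a implies b.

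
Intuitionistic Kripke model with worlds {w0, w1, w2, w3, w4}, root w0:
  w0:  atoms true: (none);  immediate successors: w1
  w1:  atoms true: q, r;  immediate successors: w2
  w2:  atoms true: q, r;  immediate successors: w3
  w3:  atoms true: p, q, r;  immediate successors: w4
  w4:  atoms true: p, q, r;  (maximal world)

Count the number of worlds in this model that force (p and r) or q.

w0: does not force it — w0 does not force (p and r) or q: neither disjunct is forced at w0.
w1: forces it.
w2: forces it.
w3: forces it.
w4: forces it.
Worlds forcing the formula: {w1, w2, w3, w4}.

4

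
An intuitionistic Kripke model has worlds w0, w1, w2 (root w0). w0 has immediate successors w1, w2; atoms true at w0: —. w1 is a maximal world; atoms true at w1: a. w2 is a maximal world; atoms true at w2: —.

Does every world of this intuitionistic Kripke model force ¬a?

Not every world: w0 ⊮ ¬a.
w0 ⊮ ¬a since w1 is accessible from w0 and w1 ⊩ a.

No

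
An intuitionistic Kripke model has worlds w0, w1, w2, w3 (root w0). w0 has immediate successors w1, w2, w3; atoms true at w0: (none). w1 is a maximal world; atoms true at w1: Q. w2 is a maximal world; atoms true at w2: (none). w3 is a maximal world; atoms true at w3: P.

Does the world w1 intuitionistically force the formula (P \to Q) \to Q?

Yes

w1 \Vdash (P \to Q) \to Q: every world accessible from w1 that forces P \to Q (namely w1) also forces Q.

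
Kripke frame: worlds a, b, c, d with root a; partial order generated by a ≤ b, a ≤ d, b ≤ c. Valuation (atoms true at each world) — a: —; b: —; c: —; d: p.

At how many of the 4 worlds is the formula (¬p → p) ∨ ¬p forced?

3

a: does not force it — a ⊮ (¬p → p) ∨ ¬p: neither disjunct is forced at a.
b: forces it.
c: forces it.
d: forces it.
Worlds forcing the formula: {b, c, d}.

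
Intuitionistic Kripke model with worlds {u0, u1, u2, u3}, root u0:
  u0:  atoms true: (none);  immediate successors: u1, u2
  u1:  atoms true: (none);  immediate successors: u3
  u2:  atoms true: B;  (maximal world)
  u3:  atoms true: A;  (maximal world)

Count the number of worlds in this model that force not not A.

u0: does not force it — u0 does not force not not A since u2 is accessible from u0 and u2 forces not A.
u1: forces it.
u2: does not force it.
u3: forces it.
Worlds forcing the formula: {u1, u3}.

2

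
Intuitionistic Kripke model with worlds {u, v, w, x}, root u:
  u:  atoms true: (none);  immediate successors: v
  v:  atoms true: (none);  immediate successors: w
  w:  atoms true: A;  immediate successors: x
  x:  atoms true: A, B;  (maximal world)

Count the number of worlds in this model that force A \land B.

1

u: does not force it — u \nVdash A \land B since u fails A.
v: does not force it.
w: does not force it.
x: forces it.
Worlds forcing the formula: {x}.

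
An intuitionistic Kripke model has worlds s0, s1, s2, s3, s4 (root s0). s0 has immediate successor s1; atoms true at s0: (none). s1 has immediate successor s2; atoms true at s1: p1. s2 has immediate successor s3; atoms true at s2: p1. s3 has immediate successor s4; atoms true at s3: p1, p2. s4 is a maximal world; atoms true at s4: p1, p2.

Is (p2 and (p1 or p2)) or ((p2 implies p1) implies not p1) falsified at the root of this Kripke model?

Yes

s0 does not force (p2 and (p1 or p2)) or ((p2 implies p1) implies not p1): neither disjunct is forced at s0.
s0 does not force p2 and (p1 or p2) since s0 fails p2.
So the root s0 does not force (p2 and (p1 or p2)) or ((p2 implies p1) implies not p1); the model is a countermodel.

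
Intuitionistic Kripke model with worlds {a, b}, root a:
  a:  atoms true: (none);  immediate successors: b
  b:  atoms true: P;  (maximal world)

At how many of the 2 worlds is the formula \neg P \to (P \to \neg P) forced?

a: forces it.
b: forces it.
Worlds forcing the formula: {a, b}.

2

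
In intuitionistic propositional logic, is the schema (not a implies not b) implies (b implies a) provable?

This is the converse of contraposition, which is not intuitionistically valid.
A Kripke countermodel: worlds u, v; order generated by u <= v; atoms true at each world — u:{b}; v:{a,b}.
u does not force (not a implies not b) implies (b implies a): already at u itself, u forces not a implies not b but u does not force b implies a.
u does not force b implies a: already at u itself, u forces b but u does not force a.
u lacks atom a, so u does not force a.
So the root u does not force the formula.

No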